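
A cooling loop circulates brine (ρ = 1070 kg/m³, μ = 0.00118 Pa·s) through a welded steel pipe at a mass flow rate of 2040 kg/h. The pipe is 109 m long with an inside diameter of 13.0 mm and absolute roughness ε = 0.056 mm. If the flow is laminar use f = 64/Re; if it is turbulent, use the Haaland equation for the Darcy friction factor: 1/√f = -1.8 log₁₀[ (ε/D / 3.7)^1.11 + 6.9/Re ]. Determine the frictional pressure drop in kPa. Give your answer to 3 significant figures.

ṁ = 2040 kg/h = 2040/3600 = 0.5667 kg/s.
A = πD²/4 = π(0.013)²/4 = 0.0001327 m²; mean velocity V = ṁ/(ρA) = 0.5667/(1070 · 0.0001327) = 3.99 m/s.
Reynolds number Re = ρVD/μ = 1070 · 3.99 · 0.013 / 0.00118 = 4.703e+04.
Re > 4000 → turbulent. Relative roughness ε/D = 5.6e-05/0.013 = 0.00431. Haaland: 1/√f = -1.8 log₁₀[(0.00431/3.7)^1.11 + 6.9/4.703e+04] = -1.8 log₁₀[0.000554 + 0.000147] = 5.678, so f = 0.03101.
Darcy-Weisbach: ΔP = f(L/D)(ρV²/2) = 0.03101·(109/0.013)·(1070·3.99²/2) = 0.03101·8385·8517 = 2.215e+06 Pa.
ΔP = 2.215e+06 Pa = 2210 kPa.

ΔP ≈ 2210 kPa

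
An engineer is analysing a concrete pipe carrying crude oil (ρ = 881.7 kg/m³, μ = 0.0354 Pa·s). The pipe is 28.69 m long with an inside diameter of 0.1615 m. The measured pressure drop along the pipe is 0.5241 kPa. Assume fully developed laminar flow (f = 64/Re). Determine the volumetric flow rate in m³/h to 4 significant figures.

Q ≈ 31.02 m³/h

For laminar flow, f = 64/Re with Re = ρVD/μ, so Darcy-Weisbach reduces to ΔP = 32μLV/D². Solving for V: V = ΔP·D²/(32μL) = 524.1·(0.1615)²/(32·0.0354·28.69) = 0.4206 m/s.
Check: Re = ρVD/μ = 881.7·0.4206·0.1615/0.0354 = 1692 < 2300, so the laminar assumption holds.
Q = V·A = 0.4206·(π/4·0.1615²) = 0.008616 m³/s = 31.02 m³/h.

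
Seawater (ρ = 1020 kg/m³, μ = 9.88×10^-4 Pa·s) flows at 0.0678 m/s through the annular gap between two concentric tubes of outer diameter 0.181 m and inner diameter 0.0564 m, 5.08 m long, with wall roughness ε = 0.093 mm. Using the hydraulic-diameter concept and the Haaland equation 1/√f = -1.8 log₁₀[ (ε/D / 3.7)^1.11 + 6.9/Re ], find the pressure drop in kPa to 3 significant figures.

ΔP ≈ 0.00315 kPa

Hydraulic diameter D_h = 4A/P = D_o - D_i = 0.181 - 0.0564 = 0.1246 m.
Re = ρVD_h/μ = 1020·0.0678·0.1246/0.000988 = 8721.
ε/D_h = 9.3e-05/0.1246 = 0.000746; Haaland gives 1/√f = -1.8 log₁₀[7.91e-05+0.000791] = 5.509, so f = 0.03295.
ΔP = f(L/D_h)(ρV²/2) = 0.03295·5.08/0.1246·2.344 = 3.15 Pa.
ΔP = 0.00315 kPa.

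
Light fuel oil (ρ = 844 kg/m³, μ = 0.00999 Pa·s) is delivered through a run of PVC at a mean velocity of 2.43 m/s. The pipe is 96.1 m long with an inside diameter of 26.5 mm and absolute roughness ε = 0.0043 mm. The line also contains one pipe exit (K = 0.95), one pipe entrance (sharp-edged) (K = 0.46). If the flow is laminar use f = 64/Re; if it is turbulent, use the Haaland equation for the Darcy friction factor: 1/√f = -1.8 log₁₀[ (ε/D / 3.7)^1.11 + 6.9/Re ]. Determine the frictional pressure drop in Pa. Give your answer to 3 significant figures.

Reynolds number Re = ρVD/μ = 844 · 2.43 · 0.0265 / 0.00999 = 5440.
Re > 4000 → turbulent. Relative roughness ε/D = 4.3e-06/0.0265 = 0.000162. Haaland: 1/√f = -1.8 log₁₀[(0.000162/3.7)^1.11 + 6.9/5440] = -1.8 log₁₀[1.45e-05 + 0.00127] = 5.205, so f = 0.03691.
Total minor-loss coefficient ΣK = 1·0.95 + 1·0.46 = 1.41.
ΔP = [f·L/D + ΣK]·(ρV²/2) = [0.03691·96.1/0.0265 + 1.41]·(844·2.43²/2) = [133.8 + 1.41]·2492 = 3.37e+05 Pa.

ΔP ≈ 337000 Pa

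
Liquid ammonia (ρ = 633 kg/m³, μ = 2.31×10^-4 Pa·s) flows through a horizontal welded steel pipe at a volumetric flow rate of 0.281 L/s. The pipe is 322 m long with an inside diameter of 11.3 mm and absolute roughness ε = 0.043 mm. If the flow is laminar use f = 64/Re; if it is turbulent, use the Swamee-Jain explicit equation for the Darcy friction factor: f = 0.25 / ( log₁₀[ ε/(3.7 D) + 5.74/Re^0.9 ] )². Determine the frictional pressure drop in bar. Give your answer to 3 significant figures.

Q = 0.281 L/s = 0.281/1000 = 0.000281 m³/s.
Cross-sectional area A = πD²/4 = π(0.0113)²/4 = 0.0001003 m²; mean velocity V = Q/A = 0.000281/0.0001003 = 2.802 m/s.
Reynolds number Re = ρVD/μ = 633 · 2.802 · 0.0113 / 0.000231 = 8.676e+04.
Re > 4000 → turbulent. Relative roughness ε/D = 4.3e-05/0.0113 = 0.00381. Swamee-Jain: f = 0.25/(log₁₀[0.00381/3.7 + 5.74/8.676e+04^0.9])² = 0.25/(log₁₀[0.00103 + 0.000206])² = 0.25/(-2.908)² = 0.02955.
Darcy-Weisbach: ΔP = f(L/D)(ρV²/2) = 0.02955·(322/0.0113)·(633·2.802²/2) = 0.02955·2.85e+04·2485 = 2.093e+06 Pa.
ΔP = 2.093e+06 Pa = 20.9 bar.

ΔP ≈ 20.9 bar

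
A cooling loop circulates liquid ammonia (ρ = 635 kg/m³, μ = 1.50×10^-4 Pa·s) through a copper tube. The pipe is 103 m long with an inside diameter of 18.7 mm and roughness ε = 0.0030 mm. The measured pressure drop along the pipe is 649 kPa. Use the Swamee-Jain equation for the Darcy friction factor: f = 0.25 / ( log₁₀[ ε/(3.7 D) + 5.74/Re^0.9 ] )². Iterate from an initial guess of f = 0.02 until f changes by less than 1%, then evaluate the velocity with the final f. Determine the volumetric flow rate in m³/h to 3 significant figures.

Q ≈ 4.83 m³/h

Rearranging Darcy-Weisbach: V = √(2·ΔP·D/(f·L·ρ)). With ε/D = 3e-06/0.0187 = 0.00016, iterate starting from f = 0.02:
  f = 0.02 → V = √(2·6.49e+05·0.0187/(0.02·103·635)) = 4.308 m/s; Re = ρVD/μ = 3.41e+05; f → 0.01574
  f = 0.01574 → V = 4.855 m/s; Re = 3.843e+05; f → 0.01554
  f = 0.01554 → V = 4.888 m/s; Re = 3.869e+05; f → 0.01552
Converged (Δf/f < 1%). With the final f = 0.01552: V = √(2·6.49e+05·0.0187/(0.01552·103·635)) = 4.889 m/s.
Q = V·A = 4.889·(π/4·0.0187²) = 0.001343 m³/s = 4.83 m³/h.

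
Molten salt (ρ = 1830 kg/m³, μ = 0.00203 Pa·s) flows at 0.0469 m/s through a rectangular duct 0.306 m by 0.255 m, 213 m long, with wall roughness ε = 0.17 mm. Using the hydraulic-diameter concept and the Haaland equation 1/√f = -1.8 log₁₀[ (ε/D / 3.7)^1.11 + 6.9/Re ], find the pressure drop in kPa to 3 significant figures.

ΔP ≈ 0.0468 kPa

Hydraulic diameter D_h = 4A/P = 4·(0.306·0.255)/(2·(0.306+0.255)) = 0.3121/1.122 = 0.2782 m.
Re = ρVD_h/μ = 1830·0.0469·0.2782/0.00203 = 1.176e+04.
ε/D_h = 0.00017/0.2782 = 0.000611; Haaland gives 1/√f = -1.8 log₁₀[6.34e-05+0.000587] = 5.737, so f = 0.03039.
ΔP = f(L/D_h)(ρV²/2) = 0.03039·213/0.2782·2.013 = 46.83 Pa.
ΔP = 0.0468 kPa.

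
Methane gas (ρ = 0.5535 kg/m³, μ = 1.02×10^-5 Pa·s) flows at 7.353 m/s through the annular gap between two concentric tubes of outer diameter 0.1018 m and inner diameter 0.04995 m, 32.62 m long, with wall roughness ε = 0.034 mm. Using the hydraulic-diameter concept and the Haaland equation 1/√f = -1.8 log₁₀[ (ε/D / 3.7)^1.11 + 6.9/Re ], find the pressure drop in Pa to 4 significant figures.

Hydraulic diameter D_h = 4A/P = D_o - D_i = 0.1018 - 0.04995 = 0.05185 m.
Re = ρVD_h/μ = 0.5535·7.353·0.05185/1.02e-05 = 2.069e+04.
ε/D_h = 3.4e-05/0.05185 = 0.000656; Haaland gives 1/√f = -1.8 log₁₀[6.85e-05+0.000334] = 6.112, so f = 0.02677.
ΔP = f(L/D_h)(ρV²/2) = 0.02677·32.62/0.05185·14.96 = 252 Pa.

ΔP ≈ 252.0 Pa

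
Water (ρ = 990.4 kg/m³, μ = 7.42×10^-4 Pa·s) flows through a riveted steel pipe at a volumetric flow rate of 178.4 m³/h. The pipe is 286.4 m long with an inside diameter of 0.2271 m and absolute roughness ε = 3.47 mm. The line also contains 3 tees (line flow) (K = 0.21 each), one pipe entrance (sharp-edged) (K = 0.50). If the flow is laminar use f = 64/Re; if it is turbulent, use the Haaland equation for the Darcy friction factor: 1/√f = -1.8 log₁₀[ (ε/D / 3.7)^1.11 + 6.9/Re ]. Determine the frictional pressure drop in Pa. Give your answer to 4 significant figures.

ΔP ≈ 42140 Pa

Q = 178.4 m³/h = 178.4/3600 = 0.04956 m³/s.
Cross-sectional area A = πD²/4 = π(0.2271)²/4 = 0.04051 m²; mean velocity V = Q/A = 0.04956/0.04051 = 1.223 m/s.
Reynolds number Re = ρVD/μ = 990.4 · 1.223 · 0.2271 / 0.000742 = 3.708e+05.
Re > 4000 → turbulent. Relative roughness ε/D = 0.00347/0.2271 = 0.0153. Haaland: 1/√f = -1.8 log₁₀[(0.0153/3.7)^1.11 + 6.9/3.708e+05] = -1.8 log₁₀[0.00226 + 1.86e-05] = 4.757, so f = 0.04419.
Total minor-loss coefficient ΣK = 3·0.21 + 1·0.5 = 1.13.
ΔP = [f·L/D + ΣK]·(ρV²/2) = [0.04419·286.4/0.2271 + 1.13]·(990.4·1.223²/2) = [55.73 + 1.13]·741.2 = 4.214e+04 Pa.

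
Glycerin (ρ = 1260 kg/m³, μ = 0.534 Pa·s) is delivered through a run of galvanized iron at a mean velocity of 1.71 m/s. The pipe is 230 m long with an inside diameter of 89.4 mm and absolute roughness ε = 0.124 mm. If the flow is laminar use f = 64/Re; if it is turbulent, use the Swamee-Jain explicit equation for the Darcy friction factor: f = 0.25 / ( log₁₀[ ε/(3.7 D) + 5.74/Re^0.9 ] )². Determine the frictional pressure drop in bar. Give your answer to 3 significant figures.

Reynolds number Re = ρVD/μ = 1260 · 1.71 · 0.0894 / 0.534 = 360.7.
Re < 2300 → laminar flow, so f = 64/Re = 64/360.7 = 0.1774 (the turbulent correlation is not needed).
Darcy-Weisbach: ΔP = f(L/D)(ρV²/2) = 0.1774·(230/0.0894)·(1260·1.71²/2) = 0.1774·2573·1842 = 8.409e+05 Pa.
ΔP = 8.409e+05 Pa = 8.41 bar.

ΔP ≈ 8.41 bar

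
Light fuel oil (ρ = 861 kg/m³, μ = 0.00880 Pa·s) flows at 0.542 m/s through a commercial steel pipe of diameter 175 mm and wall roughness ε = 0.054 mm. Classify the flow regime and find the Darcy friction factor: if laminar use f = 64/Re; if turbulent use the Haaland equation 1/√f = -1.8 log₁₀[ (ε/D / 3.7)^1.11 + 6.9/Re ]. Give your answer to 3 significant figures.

Re = ρVD/μ = 861·0.542·0.175/0.0088 = 9280.
Re > 4000 → turbulent. ε/D = 5.4e-05/0.175 = 0.000309; Haaland: 1/√f = -1.8 log₁₀[2.97e-05 + 0.000744] = 5.601, so f = 0.03188.

f ≈ 0.0319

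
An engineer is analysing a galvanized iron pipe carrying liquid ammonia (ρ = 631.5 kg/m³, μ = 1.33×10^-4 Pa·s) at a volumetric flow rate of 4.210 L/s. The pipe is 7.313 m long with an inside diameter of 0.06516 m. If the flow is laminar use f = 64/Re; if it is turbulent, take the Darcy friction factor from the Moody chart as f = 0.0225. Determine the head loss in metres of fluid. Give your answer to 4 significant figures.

Q = 4.210 L/s = 4.210/1000 = 0.00421 m³/s.
Cross-sectional area A = πD²/4 = π(0.06516)²/4 = 0.003335 m²; mean velocity V = Q/A = 0.00421/0.003335 = 1.262 m/s.
Reynolds number Re = ρVD/μ = 631.5 · 1.262 · 0.06516 / 0.000133 = 3.906e+05.
Re > 4000 → turbulent; use the Moody-chart value f = 0.0225.
Darcy-Weisbach: ΔP = f(L/D)(ρV²/2) = 0.0225·(7.313/0.06516)·(631.5·1.262²/2) = 0.0225·112.2·503.3 = 1271 Pa.
Head loss h_f = ΔP/(ρg) = 1271/(631.5·9.81) = 0.2051 m.

h_f ≈ 0.2051 m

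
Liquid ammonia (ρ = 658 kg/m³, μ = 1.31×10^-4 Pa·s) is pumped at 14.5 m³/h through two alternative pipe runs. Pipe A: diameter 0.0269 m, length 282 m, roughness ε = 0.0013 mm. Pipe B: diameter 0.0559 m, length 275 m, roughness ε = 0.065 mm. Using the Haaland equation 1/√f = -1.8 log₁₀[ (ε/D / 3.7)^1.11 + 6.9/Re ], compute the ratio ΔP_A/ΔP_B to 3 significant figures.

Pipe A: V = Q/A = 0.004028/0.0005683 = 7.087 m/s; Re = 9.576e+05; ε/D = 4.83e-05; Haaland → f = 0.01255; ΔP_A = f(L/D)(ρV²/2) = 2.174e+06 Pa.
Pipe B: V = Q/A = 0.004028/0.002454 = 1.641 m/s; Re = 4.608e+05; ε/D = 0.00116; Haaland → f = 0.02093; ΔP_B = f(L/D)(ρV²/2) = 9.122e+04 Pa.
ΔP_A/ΔP_B = 2.174e+06/9.122e+04 = 23.8.

ΔP_A/ΔP_B ≈ 23.8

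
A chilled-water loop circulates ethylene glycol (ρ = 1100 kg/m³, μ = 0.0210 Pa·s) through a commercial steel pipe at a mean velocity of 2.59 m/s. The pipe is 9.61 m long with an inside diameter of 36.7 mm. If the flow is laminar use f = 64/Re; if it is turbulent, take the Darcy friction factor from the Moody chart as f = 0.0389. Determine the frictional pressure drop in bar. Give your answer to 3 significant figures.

Reynolds number Re = ρVD/μ = 1100 · 2.59 · 0.0367 / 0.021 = 4979.
Re > 4000 → turbulent; use the Moody-chart value f = 0.0389.
Darcy-Weisbach: ΔP = f(L/D)(ρV²/2) = 0.0389·(9.61/0.0367)·(1100·2.59²/2) = 0.0389·261.9·3689 = 3.758e+04 Pa.
ΔP = 3.758e+04 Pa = 0.376 bar.

ΔP ≈ 0.376 bar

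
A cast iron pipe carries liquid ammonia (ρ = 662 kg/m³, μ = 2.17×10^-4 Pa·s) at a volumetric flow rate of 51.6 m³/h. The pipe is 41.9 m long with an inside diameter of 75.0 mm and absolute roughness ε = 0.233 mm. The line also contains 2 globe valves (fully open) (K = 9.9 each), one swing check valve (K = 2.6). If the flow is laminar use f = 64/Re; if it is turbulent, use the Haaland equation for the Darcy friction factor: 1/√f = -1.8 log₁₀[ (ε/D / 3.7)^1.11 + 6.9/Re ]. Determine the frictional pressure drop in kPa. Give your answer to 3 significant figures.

ΔP ≈ 130 kPa

Q = 51.6 m³/h = 51.6/3600 = 0.01433 m³/s.
Cross-sectional area A = πD²/4 = π(0.075)²/4 = 0.004418 m²; mean velocity V = Q/A = 0.01433/0.004418 = 3.244 m/s.
Reynolds number Re = ρVD/μ = 662 · 3.244 · 0.075 / 0.000217 = 7.423e+05.
Re > 4000 → turbulent. Relative roughness ε/D = 0.000233/0.075 = 0.00311. Haaland: 1/√f = -1.8 log₁₀[(0.00311/3.7)^1.11 + 6.9/7.423e+05] = -1.8 log₁₀[0.000385 + 9.3e-06] = 6.127, so f = 0.02664.
Total minor-loss coefficient ΣK = 2·9.9 + 1·2.6 = 22.4.
ΔP = [f·L/D + ΣK]·(ρV²/2) = [0.02664·41.9/0.075 + 22.4]·(662·3.244²/2) = [14.88 + 22.4]·3484 = 1.299e+05 Pa.
ΔP = 1.299e+05 Pa = 130 kPa.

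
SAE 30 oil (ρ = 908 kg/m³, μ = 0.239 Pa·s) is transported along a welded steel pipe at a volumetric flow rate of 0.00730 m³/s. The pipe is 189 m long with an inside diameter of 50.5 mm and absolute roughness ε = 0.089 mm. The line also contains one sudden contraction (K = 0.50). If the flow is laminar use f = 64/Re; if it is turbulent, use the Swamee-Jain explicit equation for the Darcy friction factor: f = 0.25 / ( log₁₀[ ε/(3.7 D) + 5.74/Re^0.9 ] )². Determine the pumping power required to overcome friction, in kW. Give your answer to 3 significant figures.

P ≈ 15.1 kW

Cross-sectional area A = πD²/4 = π(0.0505)²/4 = 0.002003 m²; mean velocity V = Q/A = 0.0073/0.002003 = 3.645 m/s.
Reynolds number Re = ρVD/μ = 908 · 3.645 · 0.0505 / 0.239 = 699.2.
Re < 2300 → laminar flow, so f = 64/Re = 64/699.2 = 0.09153 (the turbulent correlation is not needed).
Total minor-loss coefficient ΣK = 1·0.5 = 0.5.
ΔP = [f·L/D + ΣK]·(ρV²/2) = [0.09153·189/0.0505 + 0.5]·(908·3.645²/2) = [342.5 + 0.5]·6031 = 2.069e+06 Pa.
Pumping power P = QΔP = 0.0073·2.069e+06 = 15100 W = 15.1 kW.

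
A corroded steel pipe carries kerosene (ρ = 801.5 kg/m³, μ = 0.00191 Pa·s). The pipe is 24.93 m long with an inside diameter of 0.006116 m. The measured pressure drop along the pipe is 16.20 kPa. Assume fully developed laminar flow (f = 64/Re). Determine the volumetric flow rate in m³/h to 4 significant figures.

For laminar flow, f = 64/Re with Re = ρVD/μ, so Darcy-Weisbach reduces to ΔP = 32μLV/D². Solving for V: V = ΔP·D²/(32μL) = 1.62e+04·(0.006116)²/(32·0.00191·24.93) = 0.3977 m/s.
Check: Re = ρVD/μ = 801.5·0.3977·0.006116/0.00191 = 1021 < 2300, so the laminar assumption holds.
Q = V·A = 0.3977·(π/4·0.006116²) = 1.168e-05 m³/s = 0.04206 m³/h.

Q ≈ 0.04206 m³/h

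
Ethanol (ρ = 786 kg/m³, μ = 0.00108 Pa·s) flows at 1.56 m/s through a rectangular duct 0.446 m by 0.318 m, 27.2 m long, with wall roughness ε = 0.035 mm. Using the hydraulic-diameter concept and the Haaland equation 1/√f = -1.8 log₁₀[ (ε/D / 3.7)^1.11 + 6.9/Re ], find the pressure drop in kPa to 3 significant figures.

Hydraulic diameter D_h = 4A/P = 4·(0.446·0.318)/(2·(0.446+0.318)) = 0.5673/1.528 = 0.3713 m.
Re = ρVD_h/μ = 786·1.56·0.3713/0.00108 = 4.215e+05.
ε/D_h = 3.5e-05/0.3713 = 9.43e-05; Haaland gives 1/√f = -1.8 log₁₀[7.96e-06+1.64e-05] = 8.305, so f = 0.0145.
ΔP = f(L/D_h)(ρV²/2) = 0.0145·27.2/0.3713·956.4 = 1016 Pa.
ΔP = 1.02 kPa.

ΔP ≈ 1.02 kPa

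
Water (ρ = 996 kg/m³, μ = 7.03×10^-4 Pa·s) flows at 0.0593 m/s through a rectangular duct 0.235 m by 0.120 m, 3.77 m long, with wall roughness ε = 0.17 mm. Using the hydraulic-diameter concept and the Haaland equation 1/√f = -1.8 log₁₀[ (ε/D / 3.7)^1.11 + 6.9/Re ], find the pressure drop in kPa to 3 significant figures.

ΔP ≈ 0.00125 kPa

Hydraulic diameter D_h = 4A/P = 4·(0.235·0.12)/(2·(0.235+0.12)) = 0.1128/0.71 = 0.1589 m.
Re = ρVD_h/μ = 996·0.0593·0.1589/0.000703 = 1.335e+04.
ε/D_h = 0.00017/0.1589 = 0.00107; Haaland gives 1/√f = -1.8 log₁₀[0.000118+0.000517] = 5.755, so f = 0.03019.
ΔP = f(L/D_h)(ρV²/2) = 0.03019·3.77/0.1589·1.751 = 1.255 Pa.
ΔP = 0.00125 kPa.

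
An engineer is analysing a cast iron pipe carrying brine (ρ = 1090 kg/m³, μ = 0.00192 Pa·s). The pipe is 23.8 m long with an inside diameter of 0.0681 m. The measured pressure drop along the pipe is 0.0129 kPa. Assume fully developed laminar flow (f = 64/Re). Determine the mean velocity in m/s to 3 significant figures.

For laminar flow, f = 64/Re with Re = ρVD/μ, so Darcy-Weisbach reduces to ΔP = 32μLV/D². Solving for V: V = ΔP·D²/(32μL) = 12.9·(0.0681)²/(32·0.00192·23.8) = 0.04091 m/s.
Check: Re = ρVD/μ = 1090·0.04091·0.0681/0.00192 = 1582 < 2300, so the laminar assumption holds.

V ≈ 0.0409 m/s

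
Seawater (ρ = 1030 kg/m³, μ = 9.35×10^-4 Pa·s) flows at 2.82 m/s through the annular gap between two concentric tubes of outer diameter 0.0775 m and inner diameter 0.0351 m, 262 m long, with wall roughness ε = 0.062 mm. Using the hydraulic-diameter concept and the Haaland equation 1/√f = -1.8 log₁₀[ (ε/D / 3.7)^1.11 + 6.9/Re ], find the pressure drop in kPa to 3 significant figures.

Hydraulic diameter D_h = 4A/P = D_o - D_i = 0.0775 - 0.0351 = 0.0424 m.
Re = ρVD_h/μ = 1030·2.82·0.0424/0.000935 = 1.317e+05.
ε/D_h = 6.2e-05/0.0424 = 0.00146; Haaland gives 1/√f = -1.8 log₁₀[0.000167+5.24e-05] = 6.586, so f = 0.02305.
ΔP = f(L/D_h)(ρV²/2) = 0.02305·262/0.0424·4095 = 5.834e+05 Pa.
ΔP = 583 kPa.

ΔP ≈ 583 kPa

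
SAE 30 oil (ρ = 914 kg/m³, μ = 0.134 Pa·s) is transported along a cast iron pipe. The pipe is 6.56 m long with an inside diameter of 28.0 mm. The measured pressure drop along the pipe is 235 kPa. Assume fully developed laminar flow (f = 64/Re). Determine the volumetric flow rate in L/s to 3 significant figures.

For laminar flow, f = 64/Re with Re = ρVD/μ, so Darcy-Weisbach reduces to ΔP = 32μLV/D². Solving for V: V = ΔP·D²/(32μL) = 2.35e+05·(0.028)²/(32·0.134·6.56) = 6.55 m/s.
Check: Re = ρVD/μ = 914·6.55·0.028/0.134 = 1251 < 2300, so the laminar assumption holds.
Q = V·A = 6.55·(π/4·0.028²) = 0.004033 m³/s = 4.03 L/s.

Q ≈ 4.03 L/s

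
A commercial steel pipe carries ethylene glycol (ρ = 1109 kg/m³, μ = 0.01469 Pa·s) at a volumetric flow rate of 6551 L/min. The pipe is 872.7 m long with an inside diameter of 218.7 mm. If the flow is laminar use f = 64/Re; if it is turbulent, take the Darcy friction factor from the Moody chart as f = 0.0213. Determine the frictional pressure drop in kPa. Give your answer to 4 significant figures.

ΔP ≈ 398.1 kPa

Q = 6551 L/min = 6551/60000 = 0.1092 m³/s.
Cross-sectional area A = πD²/4 = π(0.2187)²/4 = 0.03757 m²; mean velocity V = Q/A = 0.1092/0.03757 = 2.906 m/s.
Reynolds number Re = ρVD/μ = 1109 · 2.906 · 0.2187 / 0.0147 = 4.799e+04.
Re > 4000 → turbulent; use the Moody-chart value f = 0.0213.
Darcy-Weisbach: ΔP = f(L/D)(ρV²/2) = 0.0213·(872.7/0.2187)·(1109·2.906²/2) = 0.0213·3990·4684 = 3.981e+05 Pa.
ΔP = 3.981e+05 Pa = 398.1 kPa.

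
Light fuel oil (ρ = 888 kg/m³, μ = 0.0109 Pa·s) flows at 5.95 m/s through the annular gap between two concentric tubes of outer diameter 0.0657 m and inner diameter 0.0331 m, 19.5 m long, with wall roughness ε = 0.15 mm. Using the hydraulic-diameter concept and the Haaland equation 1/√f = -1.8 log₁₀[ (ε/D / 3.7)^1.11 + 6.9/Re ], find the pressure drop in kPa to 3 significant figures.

Hydraulic diameter D_h = 4A/P = D_o - D_i = 0.0657 - 0.0331 = 0.0326 m.
Re = ρVD_h/μ = 888·5.95·0.0326/0.0109 = 1.58e+04.
ε/D_h = 0.00015/0.0326 = 0.0046; Haaland gives 1/√f = -1.8 log₁₀[0.000596+0.000437] = 5.375, so f = 0.03461.
ΔP = f(L/D_h)(ρV²/2) = 0.03461·19.5/0.0326·1.572e+04 = 3.254e+05 Pa.
ΔP = 325 kPa.

ΔP ≈ 325 kPa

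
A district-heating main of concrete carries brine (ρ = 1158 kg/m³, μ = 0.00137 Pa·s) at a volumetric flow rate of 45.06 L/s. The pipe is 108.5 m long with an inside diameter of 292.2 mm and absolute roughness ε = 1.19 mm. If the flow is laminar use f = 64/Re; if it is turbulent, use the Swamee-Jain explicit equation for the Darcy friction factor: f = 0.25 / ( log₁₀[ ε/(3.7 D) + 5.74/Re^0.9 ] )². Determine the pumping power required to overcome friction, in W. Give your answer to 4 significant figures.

Q = 45.06 L/s = 45.06/1000 = 0.04506 m³/s.
Cross-sectional area A = πD²/4 = π(0.2922)²/4 = 0.06706 m²; mean velocity V = Q/A = 0.04506/0.06706 = 0.672 m/s.
Reynolds number Re = ρVD/μ = 1158 · 0.672 · 0.2922 / 0.00137 = 1.66e+05.
Re > 4000 → turbulent. Relative roughness ε/D = 0.00119/0.2922 = 0.00407. Swamee-Jain: f = 0.25/(log₁₀[0.00407/3.7 + 5.74/1.66e+05^0.9])² = 0.25/(log₁₀[0.0011 + 0.000115])² = 0.25/(-2.915)² = 0.02942.
Darcy-Weisbach: ΔP = f(L/D)(ρV²/2) = 0.02942·(108.5/0.2922)·(1158·0.672²/2) = 0.02942·371.3·261.4 = 2856 Pa.
Pumping power P = QΔP = 0.04506·2856 = 128.68 W = 128.7 W.

P ≈ 128.7 W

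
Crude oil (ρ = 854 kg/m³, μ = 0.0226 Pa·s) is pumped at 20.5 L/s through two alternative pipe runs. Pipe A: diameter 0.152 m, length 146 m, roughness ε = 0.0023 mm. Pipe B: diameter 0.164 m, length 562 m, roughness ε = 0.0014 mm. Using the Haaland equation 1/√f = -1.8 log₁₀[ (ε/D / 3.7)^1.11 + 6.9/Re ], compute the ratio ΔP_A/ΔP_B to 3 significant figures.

Pipe A: V = Q/A = 0.0205/0.01815 = 1.13 m/s; Re = 6489; ε/D = 1.51e-05; Haaland → f = 0.03492; ΔP_A = f(L/D)(ρV²/2) = 1.828e+04 Pa.
Pipe B: V = Q/A = 0.0205/0.02112 = 0.9705 m/s; Re = 6014; ε/D = 8.54e-06; Haaland → f = 0.0357; ΔP_B = f(L/D)(ρV²/2) = 4.92e+04 Pa.
ΔP_A/ΔP_B = 1.828e+04/4.92e+04 = 0.372.

ΔP_A/ΔP_B ≈ 0.372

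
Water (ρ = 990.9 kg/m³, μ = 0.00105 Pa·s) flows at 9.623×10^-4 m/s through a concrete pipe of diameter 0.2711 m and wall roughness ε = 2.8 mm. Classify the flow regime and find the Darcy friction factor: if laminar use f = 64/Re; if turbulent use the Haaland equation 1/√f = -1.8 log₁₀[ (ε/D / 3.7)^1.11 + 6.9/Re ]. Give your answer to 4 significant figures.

Re = ρVD/μ = 990.9·0.0009623·0.2711/0.00105 = 246.2.
Re < 2300 → laminar, so f = 64/Re = 0.26 (roughness is irrelevant in laminar flow).

f ≈ 0.2600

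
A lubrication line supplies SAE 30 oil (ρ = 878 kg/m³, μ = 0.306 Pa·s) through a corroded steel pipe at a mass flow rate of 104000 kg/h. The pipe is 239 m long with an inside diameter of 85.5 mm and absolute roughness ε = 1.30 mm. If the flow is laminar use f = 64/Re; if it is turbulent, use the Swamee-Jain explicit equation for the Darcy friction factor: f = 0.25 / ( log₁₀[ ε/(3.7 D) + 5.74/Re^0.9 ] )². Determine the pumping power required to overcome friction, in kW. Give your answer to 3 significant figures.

ṁ = 104000 kg/h = 104000/3600 = 28.89 kg/s.
A = πD²/4 = π(0.0855)²/4 = 0.005741 m²; mean velocity V = ṁ/(ρA) = 28.89/(878 · 0.005741) = 5.731 m/s.
Reynolds number Re = ρVD/μ = 878 · 5.731 · 0.0855 / 0.306 = 1406.
Re < 2300 → laminar flow, so f = 64/Re = 64/1406 = 0.04552 (the turbulent correlation is not needed).
Darcy-Weisbach: ΔP = f(L/D)(ρV²/2) = 0.04552·(239/0.0855)·(878·5.731²/2) = 0.04552·2795·1.442e+04 = 1.835e+06 Pa.
Q = ṁ/ρ = 28.89/878 = 0.0329 m³/s.
Pumping power P = QΔP = 0.0329·1.835e+06 = 60370 W = 60.4 kW.

P ≈ 60.4 kW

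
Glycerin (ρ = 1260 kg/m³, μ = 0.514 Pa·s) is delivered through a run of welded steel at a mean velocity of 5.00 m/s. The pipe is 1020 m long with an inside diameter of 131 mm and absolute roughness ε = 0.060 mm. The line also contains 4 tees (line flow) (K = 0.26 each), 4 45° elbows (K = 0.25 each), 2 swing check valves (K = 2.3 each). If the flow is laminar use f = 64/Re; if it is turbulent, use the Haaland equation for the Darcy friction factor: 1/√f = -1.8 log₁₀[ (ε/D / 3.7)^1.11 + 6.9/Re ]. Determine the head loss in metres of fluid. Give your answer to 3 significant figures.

Reynolds number Re = ρVD/μ = 1260 · 5 · 0.131 / 0.514 = 1606.
Re < 2300 → laminar flow, so f = 64/Re = 64/1606 = 0.03986 (the turbulent correlation is not needed).
Total minor-loss coefficient ΣK = 4·0.26 + 4·0.25 + 2·2.3 = 6.64.
ΔP = [f·L/D + ΣK]·(ρV²/2) = [0.03986·1020/0.131 + 6.64]·(1260·5²/2) = [310.4 + 6.64]·1.575e+04 = 4.993e+06 Pa.
Head loss h_f = ΔP/(ρg) = 4.993e+06/(1260·9.81) = 404 m.

h_f ≈ 404 m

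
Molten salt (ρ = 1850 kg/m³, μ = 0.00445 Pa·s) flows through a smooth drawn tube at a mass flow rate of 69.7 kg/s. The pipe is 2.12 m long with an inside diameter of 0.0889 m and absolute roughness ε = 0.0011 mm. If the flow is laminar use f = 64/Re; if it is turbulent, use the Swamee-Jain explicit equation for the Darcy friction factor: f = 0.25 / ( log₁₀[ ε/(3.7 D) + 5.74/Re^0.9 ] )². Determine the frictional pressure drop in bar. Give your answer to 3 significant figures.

A = πD²/4 = π(0.0889)²/4 = 0.006207 m²; mean velocity V = ṁ/(ρA) = 69.7/(1850 · 0.006207) = 6.07 m/s.
Reynolds number Re = ρVD/μ = 1850 · 6.07 · 0.0889 / 0.00445 = 2.243e+05.
Re > 4000 → turbulent. Relative roughness ε/D = 1.1e-06/0.0889 = 1.24e-05. Swamee-Jain: f = 0.25/(log₁₀[1.24e-05/3.7 + 5.74/2.243e+05^0.9])² = 0.25/(log₁₀[3.34e-06 + 8.77e-05])² = 0.25/(-4.041)² = 0.01531.
Darcy-Weisbach: ΔP = f(L/D)(ρV²/2) = 0.01531·(2.12/0.0889)·(1850·6.07²/2) = 0.01531·23.85·3.408e+04 = 1.244e+04 Pa.
ΔP = 1.244e+04 Pa = 0.124 bar.

ΔP ≈ 0.124 bar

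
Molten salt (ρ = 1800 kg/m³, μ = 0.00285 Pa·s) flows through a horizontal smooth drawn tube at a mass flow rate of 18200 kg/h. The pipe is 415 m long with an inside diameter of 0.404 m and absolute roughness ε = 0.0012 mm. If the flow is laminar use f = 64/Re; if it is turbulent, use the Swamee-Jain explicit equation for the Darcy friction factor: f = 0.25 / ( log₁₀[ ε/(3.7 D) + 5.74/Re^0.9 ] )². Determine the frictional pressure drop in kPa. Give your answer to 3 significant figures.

ṁ = 18200 kg/h = 18200/3600 = 5.056 kg/s.
A = πD²/4 = π(0.404)²/4 = 0.1282 m²; mean velocity V = ṁ/(ρA) = 5.056/(1800 · 0.1282) = 0.02191 m/s.
Reynolds number Re = ρVD/μ = 1800 · 0.02191 · 0.404 / 0.00285 = 5591.
Re > 4000 → turbulent. Relative roughness ε/D = 1.2e-06/0.404 = 2.97e-06. Swamee-Jain: f = 0.25/(log₁₀[2.97e-06/3.7 + 5.74/5591^0.9])² = 0.25/(log₁₀[8.03e-07 + 0.00243])² = 0.25/(-2.614)² = 0.0366.
Darcy-Weisbach: ΔP = f(L/D)(ρV²/2) = 0.0366·(415/0.404)·(1800·0.02191²/2) = 0.0366·1027·0.432 = 16.24 Pa.
ΔP = 16.24 Pa = 0.0162 kPa.

ΔP ≈ 0.0162 kPa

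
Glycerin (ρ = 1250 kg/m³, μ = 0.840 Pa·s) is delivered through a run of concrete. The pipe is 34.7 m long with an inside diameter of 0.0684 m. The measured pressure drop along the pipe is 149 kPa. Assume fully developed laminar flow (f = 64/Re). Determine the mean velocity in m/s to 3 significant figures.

V ≈ 0.747 m/s

For laminar flow, f = 64/Re with Re = ρVD/μ, so Darcy-Weisbach reduces to ΔP = 32μLV/D². Solving for V: V = ΔP·D²/(32μL) = 1.49e+05·(0.0684)²/(32·0.84·34.7) = 0.7474 m/s.
Check: Re = ρVD/μ = 1250·0.7474·0.0684/0.84 = 76.07 < 2300, so the laminar assumption holds.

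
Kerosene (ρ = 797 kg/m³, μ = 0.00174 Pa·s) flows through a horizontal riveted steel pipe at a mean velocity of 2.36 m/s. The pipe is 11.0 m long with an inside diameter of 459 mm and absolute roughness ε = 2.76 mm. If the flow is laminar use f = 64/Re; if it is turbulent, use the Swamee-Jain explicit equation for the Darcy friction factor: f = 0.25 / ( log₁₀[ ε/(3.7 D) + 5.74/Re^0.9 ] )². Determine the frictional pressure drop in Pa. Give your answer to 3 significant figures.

Reynolds number Re = ρVD/μ = 797 · 2.36 · 0.459 / 0.00174 = 4.962e+05.
Re > 4000 → turbulent. Relative roughness ε/D = 0.00276/0.459 = 0.00601. Swamee-Jain: f = 0.25/(log₁₀[0.00601/3.7 + 5.74/4.962e+05^0.9])² = 0.25/(log₁₀[0.00163 + 4.29e-05])² = 0.25/(-2.778)² = 0.0324.
Darcy-Weisbach: ΔP = f(L/D)(ρV²/2) = 0.0324·(11/0.459)·(797·2.36²/2) = 0.0324·23.97·2219 = 1723 Pa.

ΔP ≈ 1720 Pa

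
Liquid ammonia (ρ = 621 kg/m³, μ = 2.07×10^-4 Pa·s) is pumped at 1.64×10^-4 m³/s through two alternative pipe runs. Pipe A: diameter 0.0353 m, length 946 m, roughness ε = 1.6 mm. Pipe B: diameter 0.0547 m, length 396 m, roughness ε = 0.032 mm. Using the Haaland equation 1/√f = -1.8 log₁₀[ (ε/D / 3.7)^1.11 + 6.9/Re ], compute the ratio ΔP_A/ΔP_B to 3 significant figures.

Pipe A: V = Q/A = 0.000164/0.0009787 = 0.1676 m/s; Re = 1.775e+04; ε/D = 0.0453; Haaland → f = 0.06996; ΔP_A = f(L/D)(ρV²/2) = 1.635e+04 Pa.
Pipe B: V = Q/A = 0.000164/0.00235 = 0.06979 m/s; Re = 1.145e+04; ε/D = 0.000585; Haaland → f = 0.03055; ΔP_B = f(L/D)(ρV²/2) = 334.4 Pa.
ΔP_A/ΔP_B = 1.635e+04/334.4 = 48.9.

ΔP_A/ΔP_B ≈ 48.9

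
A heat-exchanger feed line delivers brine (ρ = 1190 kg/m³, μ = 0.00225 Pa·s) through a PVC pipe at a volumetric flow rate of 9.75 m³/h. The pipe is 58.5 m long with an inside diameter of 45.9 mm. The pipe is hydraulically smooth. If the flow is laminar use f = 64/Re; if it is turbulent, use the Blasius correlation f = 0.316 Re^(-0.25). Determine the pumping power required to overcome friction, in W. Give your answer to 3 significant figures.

Q = 9.75 m³/h = 9.75/3600 = 0.002708 m³/s.
Cross-sectional area A = πD²/4 = π(0.0459)²/4 = 0.001655 m²; mean velocity V = Q/A = 0.002708/0.001655 = 1.637 m/s.
Reynolds number Re = ρVD/μ = 1190 · 1.637 · 0.0459 / 0.00225 = 3.973e+04.
Re > 4000 → turbulent. Smooth-pipe (Blasius): f = 0.316 Re^(-0.25) = 0.316/(3.973e+04)^0.25 = 0.02238.
Darcy-Weisbach: ΔP = f(L/D)(ρV²/2) = 0.02238·(58.5/0.0459)·(1190·1.637²/2) = 0.02238·1275·1594 = 4.547e+04 Pa.
Pumping power P = QΔP = 0.002708·4.547e+04 = 123.1 W = 123 W.

P ≈ 123 W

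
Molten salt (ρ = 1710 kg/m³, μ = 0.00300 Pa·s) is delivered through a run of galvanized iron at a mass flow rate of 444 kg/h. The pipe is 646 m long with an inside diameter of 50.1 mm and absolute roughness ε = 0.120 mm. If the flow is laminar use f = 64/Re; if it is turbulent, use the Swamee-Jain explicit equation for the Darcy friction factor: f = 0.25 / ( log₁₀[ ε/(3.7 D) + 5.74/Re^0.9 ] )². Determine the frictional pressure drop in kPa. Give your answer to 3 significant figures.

ΔP ≈ 0.904 kPa

ṁ = 444 kg/h = 444/3600 = 0.1233 kg/s.
A = πD²/4 = π(0.0501)²/4 = 0.001971 m²; mean velocity V = ṁ/(ρA) = 0.1233/(1710 · 0.001971) = 0.03659 m/s.
Reynolds number Re = ρVD/μ = 1710 · 0.03659 · 0.0501 / 0.003 = 1045.
Re < 2300 → laminar flow, so f = 64/Re = 64/1045 = 0.06126 (the turbulent correlation is not needed).
Darcy-Weisbach: ΔP = f(L/D)(ρV²/2) = 0.06126·(646/0.0501)·(1710·0.03659²/2) = 0.06126·1.289e+04·1.144 = 904 Pa.
ΔP = 904 Pa = 0.904 kPa.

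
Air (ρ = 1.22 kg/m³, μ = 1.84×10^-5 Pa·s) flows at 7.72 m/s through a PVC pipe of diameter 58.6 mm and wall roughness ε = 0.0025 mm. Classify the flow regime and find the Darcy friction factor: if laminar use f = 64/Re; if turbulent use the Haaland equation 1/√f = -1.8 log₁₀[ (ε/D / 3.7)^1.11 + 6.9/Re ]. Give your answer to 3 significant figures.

f ≈ 0.0234

Re = ρVD/μ = 1.22·7.72·0.0586/1.84e-05 = 3e+04.
Re > 4000 → turbulent. ε/D = 2.5e-06/0.0586 = 4.27e-05; Haaland: 1/√f = -1.8 log₁₀[3.3e-06 + 0.00023] = 6.538, so f = 0.0234.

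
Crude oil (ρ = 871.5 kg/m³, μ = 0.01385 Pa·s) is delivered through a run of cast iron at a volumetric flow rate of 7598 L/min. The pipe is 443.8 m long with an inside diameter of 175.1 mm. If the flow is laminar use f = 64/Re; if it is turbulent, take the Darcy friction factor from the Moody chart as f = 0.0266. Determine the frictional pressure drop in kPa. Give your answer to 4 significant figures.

Q = 7598 L/min = 7598/60000 = 0.1266 m³/s.
Cross-sectional area A = πD²/4 = π(0.1751)²/4 = 0.02408 m²; mean velocity V = Q/A = 0.1266/0.02408 = 5.259 m/s.
Reynolds number Re = ρVD/μ = 871.5 · 5.259 · 0.1751 / 0.0138 = 5.794e+04.
Re > 4000 → turbulent; use the Moody-chart value f = 0.0266.
Darcy-Weisbach: ΔP = f(L/D)(ρV²/2) = 0.0266·(443.8/0.1751)·(871.5·5.259²/2) = 0.0266·2535·1.205e+04 = 8.124e+05 Pa.
ΔP = 8.124e+05 Pa = 812.4 kPa.

ΔP ≈ 812.4 kPa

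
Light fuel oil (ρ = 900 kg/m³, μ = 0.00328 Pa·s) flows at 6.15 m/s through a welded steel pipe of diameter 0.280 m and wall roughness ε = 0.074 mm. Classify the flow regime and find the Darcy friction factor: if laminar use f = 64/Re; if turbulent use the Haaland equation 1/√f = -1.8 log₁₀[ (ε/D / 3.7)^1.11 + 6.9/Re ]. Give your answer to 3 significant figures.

f ≈ 0.0159

Re = ρVD/μ = 900·6.15·0.28/0.00328 = 4.725e+05.
Re > 4000 → turbulent. ε/D = 7.4e-05/0.28 = 0.000264; Haaland: 1/√f = -1.8 log₁₀[2.5e-05 + 1.46e-05] = 7.924, so f = 0.01593.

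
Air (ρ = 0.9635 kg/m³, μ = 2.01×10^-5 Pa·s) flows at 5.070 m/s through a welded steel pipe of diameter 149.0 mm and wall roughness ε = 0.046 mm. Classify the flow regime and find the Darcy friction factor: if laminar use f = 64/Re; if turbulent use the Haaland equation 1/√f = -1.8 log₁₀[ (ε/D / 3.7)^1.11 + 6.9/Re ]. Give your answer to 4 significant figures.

f ≈ 0.02308

Re = ρVD/μ = 0.9635·5.07·0.149/2.01e-05 = 3.621e+04.
Re > 4000 → turbulent. ε/D = 4.6e-05/0.149 = 0.000309; Haaland: 1/√f = -1.8 log₁₀[2.97e-05 + 0.000191] = 6.583, so f = 0.02308.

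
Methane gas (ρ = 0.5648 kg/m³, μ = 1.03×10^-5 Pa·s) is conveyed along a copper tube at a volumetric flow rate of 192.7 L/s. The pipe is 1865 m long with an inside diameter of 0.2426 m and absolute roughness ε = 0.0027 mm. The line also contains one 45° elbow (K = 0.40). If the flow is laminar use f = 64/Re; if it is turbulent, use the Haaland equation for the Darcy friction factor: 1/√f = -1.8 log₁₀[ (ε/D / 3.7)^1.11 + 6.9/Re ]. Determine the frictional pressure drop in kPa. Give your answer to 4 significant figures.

ΔP ≈ 0.7666 kPa

Q = 192.7 L/s = 192.7/1000 = 0.1927 m³/s.
Cross-sectional area A = πD²/4 = π(0.2426)²/4 = 0.04622 m²; mean velocity V = Q/A = 0.1927/0.04622 = 4.169 m/s.
Reynolds number Re = ρVD/μ = 0.5648 · 4.169 · 0.2426 / 1.03e-05 = 5.546e+04.
Re > 4000 → turbulent. Relative roughness ε/D = 2.7e-06/0.2426 = 1.11e-05. Haaland: 1/√f = -1.8 log₁₀[(1.11e-05/3.7)^1.11 + 6.9/5.546e+04] = -1.8 log₁₀[7.43e-07 + 0.000124] = 7.025, so f = 0.02027.
Total minor-loss coefficient ΣK = 1·0.4 = 0.4.
ΔP = [f·L/D + ΣK]·(ρV²/2) = [0.02027·1865/0.2426 + 0.4]·(0.5648·4.169²/2) = [155.8 + 0.4]·4.908 = 766.6 Pa.
ΔP = 766.6 Pa = 0.7666 kPa.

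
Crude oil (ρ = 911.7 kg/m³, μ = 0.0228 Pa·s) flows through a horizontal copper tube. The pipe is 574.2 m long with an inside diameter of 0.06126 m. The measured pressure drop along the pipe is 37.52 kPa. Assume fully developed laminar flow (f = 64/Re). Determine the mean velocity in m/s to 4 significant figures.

For laminar flow, f = 64/Re with Re = ρVD/μ, so Darcy-Weisbach reduces to ΔP = 32μLV/D². Solving for V: V = ΔP·D²/(32μL) = 3.752e+04·(0.06126)²/(32·0.0228·574.2) = 0.3361 m/s.
Check: Re = ρVD/μ = 911.7·0.3361·0.06126/0.0228 = 823.3 < 2300, so the laminar assumption holds.

V ≈ 0.3361 m/s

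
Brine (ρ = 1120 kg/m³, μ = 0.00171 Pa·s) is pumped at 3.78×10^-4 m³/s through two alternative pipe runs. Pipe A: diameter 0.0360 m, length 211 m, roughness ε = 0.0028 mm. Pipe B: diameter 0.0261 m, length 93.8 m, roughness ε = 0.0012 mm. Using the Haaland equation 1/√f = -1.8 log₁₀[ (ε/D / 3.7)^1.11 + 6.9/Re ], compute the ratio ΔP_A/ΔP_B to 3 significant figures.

ΔP_A/ΔP_B ≈ 0.492

Pipe A: V = Q/A = 0.000378/0.001018 = 0.3714 m/s; Re = 8756; ε/D = 7.78e-05; Haaland → f = 0.03212; ΔP_A = f(L/D)(ρV²/2) = 1.454e+04 Pa.
Pipe B: V = Q/A = 0.000378/0.000535 = 0.7065 m/s; Re = 1.208e+04; ε/D = 4.6e-05; Haaland → f = 0.02939; ΔP_B = f(L/D)(ρV²/2) = 2.953e+04 Pa.
ΔP_A/ΔP_B = 1.454e+04/2.953e+04 = 0.492.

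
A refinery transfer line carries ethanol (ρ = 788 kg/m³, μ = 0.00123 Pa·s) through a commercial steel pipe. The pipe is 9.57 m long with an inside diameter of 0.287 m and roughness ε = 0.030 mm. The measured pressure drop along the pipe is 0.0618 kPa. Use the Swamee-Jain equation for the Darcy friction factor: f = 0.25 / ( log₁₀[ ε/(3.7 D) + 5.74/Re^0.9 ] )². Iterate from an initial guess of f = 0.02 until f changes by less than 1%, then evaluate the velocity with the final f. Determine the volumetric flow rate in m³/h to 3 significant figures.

Q ≈ 117 m³/h

Rearranging Darcy-Weisbach: V = √(2·ΔP·D/(f·L·ρ)). With ε/D = 3e-05/0.287 = 0.000105, iterate starting from f = 0.02:
  f = 0.02 → V = √(2·61.8·0.287/(0.02·9.57·788)) = 0.485 m/s; Re = ρVD/μ = 8.917e+04; f → 0.01888
  f = 0.01888 → V = 0.4992 m/s; Re = 9.179e+04; f → 0.01877
Converged (Δf/f < 1%). With the final f = 0.01877: V = √(2·61.8·0.287/(0.01877·9.57·788)) = 0.5006 m/s.
Q = V·A = 0.5006·(π/4·0.287²) = 0.03238 m³/s = 117 m³/h.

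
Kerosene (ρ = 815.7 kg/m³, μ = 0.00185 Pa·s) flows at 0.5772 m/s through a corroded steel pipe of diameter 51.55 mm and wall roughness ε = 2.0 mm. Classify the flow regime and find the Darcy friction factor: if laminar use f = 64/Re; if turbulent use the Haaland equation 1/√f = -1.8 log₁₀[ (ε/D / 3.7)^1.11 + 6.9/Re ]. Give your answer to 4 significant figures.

f ≈ 0.06599

Re = ρVD/μ = 815.7·0.5772·0.05155/0.00185 = 1.312e+04.
Re > 4000 → turbulent. ε/D = 0.002/0.05155 = 0.0388; Haaland: 1/√f = -1.8 log₁₀[0.00635 + 0.000526] = 3.893, so f = 0.06599.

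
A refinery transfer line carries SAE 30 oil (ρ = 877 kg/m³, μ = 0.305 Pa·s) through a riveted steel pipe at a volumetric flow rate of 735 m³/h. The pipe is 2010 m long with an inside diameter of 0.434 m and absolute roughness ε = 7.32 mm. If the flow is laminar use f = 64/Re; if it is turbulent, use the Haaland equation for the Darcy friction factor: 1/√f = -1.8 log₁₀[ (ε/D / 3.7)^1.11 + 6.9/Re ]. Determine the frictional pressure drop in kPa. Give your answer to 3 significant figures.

ΔP ≈ 144 kPa

Q = 735 m³/h = 735/3600 = 0.2042 m³/s.
Cross-sectional area A = πD²/4 = π(0.434)²/4 = 0.1479 m²; mean velocity V = Q/A = 0.2042/0.1479 = 1.38 m/s.
Reynolds number Re = ρVD/μ = 877 · 1.38 · 0.434 / 0.305 = 1722.
Re < 2300 → laminar flow, so f = 64/Re = 64/1722 = 0.03716 (the turbulent correlation is not needed).
Darcy-Weisbach: ΔP = f(L/D)(ρV²/2) = 0.03716·(2010/0.434)·(877·1.38²/2) = 0.03716·4631·835.2 = 1.437e+05 Pa.
ΔP = 1.437e+05 Pa = 144 kPa.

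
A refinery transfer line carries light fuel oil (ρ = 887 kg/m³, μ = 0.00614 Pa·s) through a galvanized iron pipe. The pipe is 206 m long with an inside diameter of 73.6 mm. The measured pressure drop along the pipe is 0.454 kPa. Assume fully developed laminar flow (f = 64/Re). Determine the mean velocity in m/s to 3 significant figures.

For laminar flow, f = 64/Re with Re = ρVD/μ, so Darcy-Weisbach reduces to ΔP = 32μLV/D². Solving for V: V = ΔP·D²/(32μL) = 454·(0.0736)²/(32·0.00614·206) = 0.06076 m/s.
Check: Re = ρVD/μ = 887·0.06076·0.0736/0.00614 = 646 < 2300, so the laminar assumption holds.

V ≈ 0.0608 m/s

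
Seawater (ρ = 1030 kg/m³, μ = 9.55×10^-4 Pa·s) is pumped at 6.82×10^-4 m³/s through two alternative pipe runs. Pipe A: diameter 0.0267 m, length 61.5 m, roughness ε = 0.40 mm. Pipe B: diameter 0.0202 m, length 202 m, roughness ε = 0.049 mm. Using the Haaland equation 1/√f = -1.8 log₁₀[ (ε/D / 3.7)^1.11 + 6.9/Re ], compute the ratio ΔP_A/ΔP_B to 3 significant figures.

ΔP_A/ΔP_B ≈ 0.124

Pipe A: V = Q/A = 0.000682/0.0005599 = 1.218 m/s; Re = 3.508e+04; ε/D = 0.015; Haaland → f = 0.045; ΔP_A = f(L/D)(ρV²/2) = 7.921e+04 Pa.
Pipe B: V = Q/A = 0.000682/0.0003205 = 2.128 m/s; Re = 4.636e+04; ε/D = 0.00243; Haaland → f = 0.02742; ΔP_B = f(L/D)(ρV²/2) = 6.395e+05 Pa.
ΔP_A/ΔP_B = 7.921e+04/6.395e+05 = 0.124.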